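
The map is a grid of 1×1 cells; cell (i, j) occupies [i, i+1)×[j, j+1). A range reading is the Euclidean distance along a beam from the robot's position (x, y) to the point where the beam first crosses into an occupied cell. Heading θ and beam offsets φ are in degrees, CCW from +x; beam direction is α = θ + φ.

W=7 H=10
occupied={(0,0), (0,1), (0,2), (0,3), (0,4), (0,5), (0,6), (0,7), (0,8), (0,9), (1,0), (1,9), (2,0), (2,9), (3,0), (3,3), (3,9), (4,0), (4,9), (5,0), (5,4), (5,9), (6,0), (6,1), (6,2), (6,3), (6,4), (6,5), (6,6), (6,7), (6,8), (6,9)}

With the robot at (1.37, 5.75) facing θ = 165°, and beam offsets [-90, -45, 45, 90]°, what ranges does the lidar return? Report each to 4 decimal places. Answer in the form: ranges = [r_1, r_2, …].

beam 1: φ=-90°, α=75°
  d=(0.2588,0.9659)  start (1,5)  tX=2.4341 tY=0.2588  stride 1/|dx|=3.8637 1/|dy|=1.0353
    cross y-line → (1,6), t=0.2588
    cross y-line → (1,7), t=1.2941
    cross y-line → (1,8), t=2.3294
    cross x-line → (2,8), t=2.4341
    cross y-line → (2,9), t=3.3646 (wall)
  → r_1 = 3.3646
beam 2: φ=-45°, α=120°
  d=(-0.5000,0.8660)  start (1,5)  tX=0.7400 tY=0.2887  stride 1/|dx|=2.0000 1/|dy|=1.1547
    cross y-line → (1,6), t=0.2887
    cross x-line → (0,6), t=0.7400 (wall)
  → r_2 = 0.7400
beam 3: φ=45°, α=210°
  d=(-0.8660,-0.5000)  start (1,5)  tX=0.4272 tY=1.5000  stride 1/|dx|=1.1547 1/|dy|=2.0000
    cross x-line → (0,5), t=0.4272 (wall)
  → r_3 = 0.4272
beam 4: φ=90°, α=255°
  d=(-0.2588,-0.9659)  start (1,5)  tX=1.4296 tY=0.7765  stride 1/|dx|=3.8637 1/|dy|=1.0353
    cross y-line → (1,4), t=0.7765
    cross x-line → (0,4), t=1.4296 (wall)
  → r_4 = 1.4296

ranges = [3.3646, 0.7400, 0.4272, 1.4296]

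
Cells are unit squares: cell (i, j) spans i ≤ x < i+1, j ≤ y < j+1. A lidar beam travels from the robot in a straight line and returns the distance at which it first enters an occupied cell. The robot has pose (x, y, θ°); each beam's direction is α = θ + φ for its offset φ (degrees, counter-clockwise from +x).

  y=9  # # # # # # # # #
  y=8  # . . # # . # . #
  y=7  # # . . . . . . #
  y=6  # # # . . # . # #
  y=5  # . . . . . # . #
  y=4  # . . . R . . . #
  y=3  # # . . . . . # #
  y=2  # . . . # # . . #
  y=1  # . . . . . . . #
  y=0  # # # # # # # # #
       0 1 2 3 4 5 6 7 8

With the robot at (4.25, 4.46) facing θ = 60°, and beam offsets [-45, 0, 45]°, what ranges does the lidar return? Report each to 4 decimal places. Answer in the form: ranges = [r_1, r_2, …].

beam 1: φ=-45°, α=15°
  dir = (cos 15°, sin 15°) = (0.9659, 0.2588); from cell (4,4)
  next x-line at t=0.7765, next y-line at t=2.0864; Δt_x=1.0353, Δt_y=3.8637
    x: enter (5,4) at t=0.7765
    x: enter (6,4) at t=1.8117
    y: enter (6,5) at t=2.0864 ← occupied
  → r_1 = 2.0864
beam 2: φ=0°, α=60°
  dir = (cos 60°, sin 60°) = (0.5000, 0.8660); from cell (4,4)
  next x-line at t=1.5000, next y-line at t=0.6235; Δt_x=2.0000, Δt_y=1.1547
    y: enter (4,5) at t=0.6235
    x: enter (5,5) at t=1.5000
    y: enter (5,6) at t=1.7782 ← occupied
  → r_2 = 1.7782
beam 3: φ=45°, α=105°
  dir = (cos 105°, sin 105°) = (-0.2588, 0.9659); from cell (4,4)
  next x-line at t=0.9659, next y-line at t=0.5590; Δt_x=3.8637, Δt_y=1.0353
    y: enter (4,5) at t=0.5590
    x: enter (3,5) at t=0.9659
    y: enter (3,6) at t=1.5943
    y: enter (3,7) at t=2.6296
    y: enter (3,8) at t=3.6649 ← occupied
  → r_3 = 3.6649

ranges = [2.0864, 1.7782, 3.6649]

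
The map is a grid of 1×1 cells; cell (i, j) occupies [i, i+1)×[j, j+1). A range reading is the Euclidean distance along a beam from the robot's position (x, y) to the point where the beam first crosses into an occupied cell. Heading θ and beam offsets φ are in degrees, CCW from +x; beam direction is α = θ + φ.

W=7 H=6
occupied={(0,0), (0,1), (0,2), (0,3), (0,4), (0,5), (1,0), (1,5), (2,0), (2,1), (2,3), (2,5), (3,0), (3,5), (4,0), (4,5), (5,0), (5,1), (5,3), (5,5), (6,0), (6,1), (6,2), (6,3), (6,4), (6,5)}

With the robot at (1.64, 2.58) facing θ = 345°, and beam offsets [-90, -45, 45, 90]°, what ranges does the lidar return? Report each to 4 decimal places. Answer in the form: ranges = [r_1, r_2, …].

beam 1: φ=-90°, α=255°
  d=(-0.2588,-0.9659)  start (1,2)  tX=2.4728 tY=0.6005  stride 1/|dx|=3.8637 1/|dy|=1.0353
    cross y-line → (1,1), t=0.6005
    cross y-line → (1,0), t=1.6357 (wall)
  → r_1 = 1.6357
beam 2: φ=-45°, α=300°
  d=(0.5000,-0.8660)  start (1,2)  tX=0.7200 tY=0.6697  stride 1/|dx|=2.0000 1/|dy|=1.1547
    cross y-line → (1,1), t=0.6697
    cross x-line → (2,1), t=0.7200 (wall)
  → r_2 = 0.7200
beam 3: φ=45°, α=30°
  d=(0.8660,0.5000)  start (1,2)  tX=0.4157 tY=0.8400  stride 1/|dx|=1.1547 1/|dy|=2.0000
    cross x-line → (2,2), t=0.4157
    cross y-line → (2,3), t=0.8400 (wall)
  → r_3 = 0.8400
beam 4: φ=90°, α=75°
  d=(0.2588,0.9659)  start (1,2)  tX=1.3909 tY=0.4348  stride 1/|dx|=3.8637 1/|dy|=1.0353
    cross y-line → (1,3), t=0.4348
    cross x-line → (2,3), t=1.3909 (wall)
  → r_4 = 1.3909

ranges = [1.6357, 0.7200, 0.8400, 1.3909]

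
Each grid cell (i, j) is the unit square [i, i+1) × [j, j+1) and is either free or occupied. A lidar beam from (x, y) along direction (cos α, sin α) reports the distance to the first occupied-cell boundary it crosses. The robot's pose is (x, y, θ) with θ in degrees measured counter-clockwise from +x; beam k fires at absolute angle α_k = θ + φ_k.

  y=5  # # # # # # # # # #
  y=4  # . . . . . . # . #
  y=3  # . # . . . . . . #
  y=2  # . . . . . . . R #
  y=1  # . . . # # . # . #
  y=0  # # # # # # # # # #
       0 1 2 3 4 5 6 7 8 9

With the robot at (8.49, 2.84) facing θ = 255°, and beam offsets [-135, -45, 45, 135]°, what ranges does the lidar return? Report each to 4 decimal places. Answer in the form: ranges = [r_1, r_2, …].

ranges = [1.3395, 1.6800, 1.0200, 0.5889]

beam 1: φ=-135°, α=120°
  cosα=-0.5000 sinα=0.8660 | (8,2) | tMaxX 0.9800 tMaxY 0.1848 | tΔX 2.0000 tΔY 1.1547
    t=0.1848 [y] (8,3)
    t=0.9800 [x] (7,3)
    t=1.3395 [y] (7,4) — stop
  → r_1 = 1.3395
beam 2: φ=-45°, α=210°
  cosα=-0.8660 sinα=-0.5000 | (8,2) | tMaxX 0.5658 tMaxY 1.6800 | tΔX 1.1547 tΔY 2.0000
    t=0.5658 [x] (7,2)
    t=1.6800 [y] (7,1) — stop
  → r_2 = 1.6800
beam 3: φ=45°, α=300°
  cosα=0.5000 sinα=-0.8660 | (8,2) | tMaxX 1.0200 tMaxY 0.9699 | tΔX 2.0000 tΔY 1.1547
    t=0.9699 [y] (8,1)
    t=1.0200 [x] (9,1) — stop
  → r_3 = 1.0200
beam 4: φ=135°, α=30°
  cosα=0.8660 sinα=0.5000 | (8,2) | tMaxX 0.5889 tMaxY 0.3200 | tΔX 1.1547 tΔY 2.0000
    t=0.3200 [y] (8,3)
    t=0.5889 [x] (9,3) — stop
  → r_4 = 0.5889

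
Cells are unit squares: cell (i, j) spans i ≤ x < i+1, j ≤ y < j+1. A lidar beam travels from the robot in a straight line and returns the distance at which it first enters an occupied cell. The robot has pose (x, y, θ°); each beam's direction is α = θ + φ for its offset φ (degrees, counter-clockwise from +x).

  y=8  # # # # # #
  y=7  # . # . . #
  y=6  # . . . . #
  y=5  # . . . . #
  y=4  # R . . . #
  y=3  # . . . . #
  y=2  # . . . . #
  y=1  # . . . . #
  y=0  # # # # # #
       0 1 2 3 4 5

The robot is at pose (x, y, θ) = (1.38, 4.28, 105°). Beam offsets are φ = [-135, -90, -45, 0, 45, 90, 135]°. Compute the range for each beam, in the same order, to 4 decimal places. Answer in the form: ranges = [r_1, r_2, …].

beam 1: φ=-135°, α=330°
  d=(0.8660,-0.5000)  start (1,4)  tX=0.7159 tY=0.5600  stride 1/|dx|=1.1547 1/|dy|=2.0000
    cross y-line → (1,3), t=0.5600
    cross x-line → (2,3), t=0.7159
    cross x-line → (3,3), t=1.8706
    cross y-line → (3,2), t=2.5600
    cross x-line → (4,2), t=3.0253
    cross x-line → (5,2), t=4.1800 (wall)
  → r_1 = 4.1800
beam 2: φ=-90°, α=15°
  d=(0.9659,0.2588)  start (1,4)  tX=0.6419 tY=2.7819  stride 1/|dx|=1.0353 1/|dy|=3.8637
    cross x-line → (2,4), t=0.6419
    cross x-line → (3,4), t=1.6771
    cross x-line → (4,4), t=2.7124
    cross y-line → (4,5), t=2.7819
    cross x-line → (5,5), t=3.7477 (wall)
  → r_2 = 3.7477
beam 3: φ=-45°, α=60°
  d=(0.5000,0.8660)  start (1,4)  tX=1.2400 tY=0.8314  stride 1/|dx|=2.0000 1/|dy|=1.1547
    cross y-line → (1,5), t=0.8314
    cross x-line → (2,5), t=1.2400
    cross y-line → (2,6), t=1.9861
    cross y-line → (2,7), t=3.1408 (wall)
  → r_3 = 3.1408
beam 4: φ=0°, α=105°
  d=(-0.2588,0.9659)  start (1,4)  tX=1.4682 tY=0.7454  stride 1/|dx|=3.8637 1/|dy|=1.0353
    cross y-line → (1,5), t=0.7454
    cross x-line → (0,5), t=1.4682 (wall)
  → r_4 = 1.4682
beam 5: φ=45°, α=150°
  d=(-0.8660,0.5000)  start (1,4)  tX=0.4388 tY=1.4400  stride 1/|dx|=1.1547 1/|dy|=2.0000
    cross x-line → (0,4), t=0.4388 (wall)
  → r_5 = 0.4388
beam 6: φ=90°, α=195°
  d=(-0.9659,-0.2588)  start (1,4)  tX=0.3934 tY=1.0818  stride 1/|dx|=1.0353 1/|dy|=3.8637
    cross x-line → (0,4), t=0.3934 (wall)
  → r_6 = 0.3934
beam 7: φ=135°, α=240°
  d=(-0.5000,-0.8660)  start (1,4)  tX=0.7600 tY=0.3233  stride 1/|dx|=2.0000 1/|dy|=1.1547
    cross y-line → (1,3), t=0.3233
    cross x-line → (0,3), t=0.7600 (wall)
  → r_7 = 0.7600

ranges = [4.1800, 3.7477, 3.1408, 1.4682, 0.4388, 0.3934, 0.7600]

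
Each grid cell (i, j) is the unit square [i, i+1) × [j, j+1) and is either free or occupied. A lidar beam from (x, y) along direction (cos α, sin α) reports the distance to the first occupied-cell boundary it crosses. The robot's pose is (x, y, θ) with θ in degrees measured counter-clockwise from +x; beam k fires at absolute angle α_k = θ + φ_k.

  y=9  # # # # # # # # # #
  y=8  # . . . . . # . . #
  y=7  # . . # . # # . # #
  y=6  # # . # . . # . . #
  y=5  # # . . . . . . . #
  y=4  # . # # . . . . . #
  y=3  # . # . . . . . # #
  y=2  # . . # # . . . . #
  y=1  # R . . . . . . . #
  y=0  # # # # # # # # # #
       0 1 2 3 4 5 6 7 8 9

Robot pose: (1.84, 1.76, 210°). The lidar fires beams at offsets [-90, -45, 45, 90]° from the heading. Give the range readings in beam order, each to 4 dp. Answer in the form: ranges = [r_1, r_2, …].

ranges = [1.6800, 0.8696, 0.7868, 0.8776]

beam 1: φ=-90°, α=120°
  direction (-0.5000, 0.8660); cell (1,1); t to first gridline: x 1.6800, y 0.2771 (then +2.0000 / +1.1547)
    (1,2) via y @ 0.2771
    (1,3) via y @ 1.4318
    (0,3) via x @ 1.6800  # hit
  → r_1 = 1.6800
beam 2: φ=-45°, α=165°
  direction (-0.9659, 0.2588); cell (1,1); t to first gridline: x 0.8696, y 0.9273 (then +1.0353 / +3.8637)
    (0,1) via x @ 0.8696  # hit
  → r_2 = 0.8696
beam 3: φ=45°, α=255°
  direction (-0.2588, -0.9659); cell (1,1); t to first gridline: x 3.2455, y 0.7868 (then +3.8637 / +1.0353)
    (1,0) via y @ 0.7868  # hit
  → r_3 = 0.7868
beam 4: φ=90°, α=300°
  direction (0.5000, -0.8660); cell (1,1); t to first gridline: x 0.3200, y 0.8776 (then +2.0000 / +1.1547)
    (2,1) via x @ 0.3200
    (2,0) via y @ 0.8776  # hit
  → r_4 = 0.8776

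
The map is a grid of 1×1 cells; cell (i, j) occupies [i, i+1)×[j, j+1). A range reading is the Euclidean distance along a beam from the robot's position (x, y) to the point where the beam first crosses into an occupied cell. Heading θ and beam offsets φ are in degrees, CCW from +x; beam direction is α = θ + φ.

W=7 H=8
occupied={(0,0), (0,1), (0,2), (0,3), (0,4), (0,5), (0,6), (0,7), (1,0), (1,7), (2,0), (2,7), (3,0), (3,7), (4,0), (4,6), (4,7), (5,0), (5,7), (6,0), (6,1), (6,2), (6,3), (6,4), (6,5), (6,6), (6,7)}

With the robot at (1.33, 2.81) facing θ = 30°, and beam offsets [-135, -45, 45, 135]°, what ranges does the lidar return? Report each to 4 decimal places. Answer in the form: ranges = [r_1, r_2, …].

beam 1: φ=-135°, α=255°
  cosα=-0.2588 sinα=-0.9659 | (1,2) | tMaxX 1.2750 tMaxY 0.8386 | tΔX 3.8637 tΔY 1.0353
    t=0.8386 [y] (1,1)
    t=1.2750 [x] (0,1) — stop
  → r_1 = 1.2750
beam 2: φ=-45°, α=345°
  cosα=0.9659 sinα=-0.2588 | (1,2) | tMaxX 0.6936 tMaxY 3.1296 | tΔX 1.0353 tΔY 3.8637
    t=0.6936 [x] (2,2)
    t=1.7289 [x] (3,2)
    t=2.7642 [x] (4,2)
    t=3.1296 [y] (4,1)
    t=3.7995 [x] (5,1)
    t=4.8347 [x] (6,1) — stop
  → r_2 = 4.8347
beam 3: φ=45°, α=75°
  cosα=0.2588 sinα=0.9659 | (1,2) | tMaxX 2.5887 tMaxY 0.1967 | tΔX 3.8637 tΔY 1.0353
    t=0.1967 [y] (1,3)
    t=1.2320 [y] (1,4)
    t=2.2673 [y] (1,5)
    t=2.5887 [x] (2,5)
    t=3.3025 [y] (2,6)
    t=4.3378 [y] (2,7) — stop
  → r_3 = 4.3378
beam 4: φ=135°, α=165°
  cosα=-0.9659 sinα=0.2588 | (1,2) | tMaxX 0.3416 tMaxY 0.7341 | tΔX 1.0353 tΔY 3.8637
    t=0.3416 [x] (0,2) — stop
  → r_4 = 0.3416

ranges = [1.2750, 4.8347, 4.3378, 0.3416]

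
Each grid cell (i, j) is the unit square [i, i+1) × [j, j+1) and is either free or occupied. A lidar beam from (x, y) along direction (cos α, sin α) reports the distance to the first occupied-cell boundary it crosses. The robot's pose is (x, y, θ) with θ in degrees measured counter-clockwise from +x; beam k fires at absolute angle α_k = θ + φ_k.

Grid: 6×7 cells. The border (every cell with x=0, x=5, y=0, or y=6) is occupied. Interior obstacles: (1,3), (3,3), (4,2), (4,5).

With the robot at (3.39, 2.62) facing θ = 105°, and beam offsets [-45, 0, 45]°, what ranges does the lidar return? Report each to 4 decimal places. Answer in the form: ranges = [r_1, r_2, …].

ranges = [0.4388, 0.3934, 1.6050]

beam 1: φ=-45°, α=60°
  dir = (cos 60°, sin 60°) = (0.5000, 0.8660); from cell (3,2)
  next x-line at t=1.2200, next y-line at t=0.4388; Δt_x=2.0000, Δt_y=1.1547
    y: enter (3,3) at t=0.4388 ← occupied
  → r_1 = 0.4388
beam 2: φ=0°, α=105°
  dir = (cos 105°, sin 105°) = (-0.2588, 0.9659); from cell (3,2)
  next x-line at t=1.5068, next y-line at t=0.3934; Δt_x=3.8637, Δt_y=1.0353
    y: enter (3,3) at t=0.3934 ← occupied
  → r_2 = 0.3934
beam 3: φ=45°, α=150°
  dir = (cos 150°, sin 150°) = (-0.8660, 0.5000); from cell (3,2)
  next x-line at t=0.4503, next y-line at t=0.7600; Δt_x=1.1547, Δt_y=2.0000
    x: enter (2,2) at t=0.4503
    y: enter (2,3) at t=0.7600
    x: enter (1,3) at t=1.6050 ← occupied
  → r_3 = 1.6050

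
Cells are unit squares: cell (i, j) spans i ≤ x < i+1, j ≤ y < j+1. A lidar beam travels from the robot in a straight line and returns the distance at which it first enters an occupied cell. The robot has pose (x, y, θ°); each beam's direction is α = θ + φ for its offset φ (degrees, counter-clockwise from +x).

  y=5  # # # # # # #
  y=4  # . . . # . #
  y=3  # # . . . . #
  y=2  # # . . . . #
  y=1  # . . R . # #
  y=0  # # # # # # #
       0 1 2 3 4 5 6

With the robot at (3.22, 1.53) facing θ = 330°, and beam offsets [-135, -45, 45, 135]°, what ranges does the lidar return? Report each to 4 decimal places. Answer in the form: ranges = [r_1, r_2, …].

ranges = [2.0478, 0.5487, 2.8781, 3.5924]

beam 1: φ=-135°, α=195°
  dir = (cos 195°, sin 195°) = (-0.9659, -0.2588); from cell (3,1)
  next x-line at t=0.2278, next y-line at t=2.0478; Δt_x=1.0353, Δt_y=3.8637
    x: enter (2,1) at t=0.2278
    x: enter (1,1) at t=1.2630
    y: enter (1,0) at t=2.0478 ← occupied
  → r_1 = 2.0478
beam 2: φ=-45°, α=285°
  dir = (cos 285°, sin 285°) = (0.2588, -0.9659); from cell (3,1)
  next x-line at t=3.0137, next y-line at t=0.5487; Δt_x=3.8637, Δt_y=1.0353
    y: enter (3,0) at t=0.5487 ← occupied
  → r_2 = 0.5487
beam 3: φ=45°, α=15°
  dir = (cos 15°, sin 15°) = (0.9659, 0.2588); from cell (3,1)
  next x-line at t=0.8075, next y-line at t=1.8159; Δt_x=1.0353, Δt_y=3.8637
    x: enter (4,1) at t=0.8075
    y: enter (4,2) at t=1.8159
    x: enter (5,2) at t=1.8428
    x: enter (6,2) at t=2.8781 ← occupied
  → r_3 = 2.8781
beam 4: φ=135°, α=105°
  dir = (cos 105°, sin 105°) = (-0.2588, 0.9659); from cell (3,1)
  next x-line at t=0.8500, next y-line at t=0.4866; Δt_x=3.8637, Δt_y=1.0353
    y: enter (3,2) at t=0.4866
    x: enter (2,2) at t=0.8500
    y: enter (2,3) at t=1.5219
    y: enter (2,4) at t=2.5571
    y: enter (2,5) at t=3.5924 ← occupied
  → r_4 = 3.5924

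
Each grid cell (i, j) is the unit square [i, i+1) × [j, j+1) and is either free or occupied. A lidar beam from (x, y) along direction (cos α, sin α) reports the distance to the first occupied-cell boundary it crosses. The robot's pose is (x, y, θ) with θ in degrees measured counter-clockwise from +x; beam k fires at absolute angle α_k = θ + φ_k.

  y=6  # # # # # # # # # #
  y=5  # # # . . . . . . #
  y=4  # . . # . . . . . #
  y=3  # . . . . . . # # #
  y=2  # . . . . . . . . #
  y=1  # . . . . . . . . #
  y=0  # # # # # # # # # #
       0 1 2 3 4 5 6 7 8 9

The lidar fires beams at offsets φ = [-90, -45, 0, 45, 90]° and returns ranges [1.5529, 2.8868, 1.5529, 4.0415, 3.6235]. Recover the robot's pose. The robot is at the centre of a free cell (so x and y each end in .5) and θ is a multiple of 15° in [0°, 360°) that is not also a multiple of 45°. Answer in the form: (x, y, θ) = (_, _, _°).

Enumerate (i+0.5, j+0.5, θ) over the 35 free cells and 16 admissible headings. For each, cast all 5 beams and compare to the given ranges.
  (3.5, 2.5, 30°): beam 1 = 1.7321 ≠ 1.5529 ✗
  (1.5, 4.5, 105°): beam 2 = 0.5774 ≠ 2.8868 ✗
  (8.5, 4.5, 75°): beam 1 = 0.5176 ≠ 1.5529 ✗
  (2.5, 3.5, 345°): beam 1 = 2.5882 ≠ 1.5529 ✗
  …
  (5.5, 4.5, 195°): r_1=1.5529, r_2=2.8868, r_3=1.5529, r_4=4.0415, r_5=3.6235 — all match ✓
Only this pose fits every beam.

(x, y, θ) = (5.5, 4.5, 195°)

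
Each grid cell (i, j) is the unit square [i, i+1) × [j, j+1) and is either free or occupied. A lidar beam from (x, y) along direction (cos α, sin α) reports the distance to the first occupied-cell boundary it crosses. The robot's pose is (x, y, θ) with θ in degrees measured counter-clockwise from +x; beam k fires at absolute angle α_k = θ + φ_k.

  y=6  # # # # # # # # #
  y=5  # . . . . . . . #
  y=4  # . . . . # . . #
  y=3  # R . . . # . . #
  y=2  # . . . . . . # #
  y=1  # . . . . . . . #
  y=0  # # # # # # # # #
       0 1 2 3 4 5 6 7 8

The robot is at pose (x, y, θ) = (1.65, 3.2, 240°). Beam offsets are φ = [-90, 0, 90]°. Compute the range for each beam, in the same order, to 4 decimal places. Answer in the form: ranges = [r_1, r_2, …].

ranges = [0.7506, 1.3000, 4.4000]

beam 1: φ=-90°, α=150°
  d=(-0.8660,0.5000)  start (1,3)  tX=0.7506 tY=1.6000  stride 1/|dx|=1.1547 1/|dy|=2.0000
    cross x-line → (0,3), t=0.7506 (wall)
  → r_1 = 0.7506
beam 2: φ=0°, α=240°
  d=(-0.5000,-0.8660)  start (1,3)  tX=1.3000 tY=0.2309  stride 1/|dx|=2.0000 1/|dy|=1.1547
    cross y-line → (1,2), t=0.2309
    cross x-line → (0,2), t=1.3000 (wall)
  → r_2 = 1.3000
beam 3: φ=90°, α=330°
  d=(0.8660,-0.5000)  start (1,3)  tX=0.4041 tY=0.4000  stride 1/|dx|=1.1547 1/|dy|=2.0000
    cross y-line → (1,2), t=0.4000
    cross x-line → (2,2), t=0.4041
    cross x-line → (3,2), t=1.5588
    cross y-line → (3,1), t=2.4000
    cross x-line → (4,1), t=2.7135
    cross x-line → (5,1), t=3.8682
    cross y-line → (5,0), t=4.4000 (wall)
  → r_3 = 4.4000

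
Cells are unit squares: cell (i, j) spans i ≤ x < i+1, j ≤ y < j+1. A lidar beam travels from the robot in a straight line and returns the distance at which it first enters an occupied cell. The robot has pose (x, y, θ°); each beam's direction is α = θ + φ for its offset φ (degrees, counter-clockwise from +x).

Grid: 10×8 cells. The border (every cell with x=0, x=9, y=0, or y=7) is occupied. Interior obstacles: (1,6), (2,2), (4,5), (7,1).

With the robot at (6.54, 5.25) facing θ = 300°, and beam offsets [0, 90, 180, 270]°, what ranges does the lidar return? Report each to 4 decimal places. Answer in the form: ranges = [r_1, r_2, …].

beam 1: φ=0°, α=300°
  direction (0.5000, -0.8660); cell (6,5); t to first gridline: x 0.9200, y 0.2887 (then +2.0000 / +1.1547)
    (6,4) via y @ 0.2887
    (7,4) via x @ 0.9200
    (7,3) via y @ 1.4434
    (7,2) via y @ 2.5981
    (8,2) via x @ 2.9200
    (8,1) via y @ 3.7528
    (8,0) via y @ 4.9075  # hit
  → r_1 = 4.9075
beam 2: φ=90°, α=30°
  direction (0.8660, 0.5000); cell (6,5); t to first gridline: x 0.5312, y 1.5000 (then +1.1547 / +2.0000)
    (7,5) via x @ 0.5312
    (7,6) via y @ 1.5000
    (8,6) via x @ 1.6859
    (9,6) via x @ 2.8406  # hit
  → r_2 = 2.8406
beam 3: φ=180°, α=120°
  direction (-0.5000, 0.8660); cell (6,5); t to first gridline: x 1.0800, y 0.8660 (then +2.0000 / +1.1547)
    (6,6) via y @ 0.8660
    (5,6) via x @ 1.0800
    (5,7) via y @ 2.0207  # hit
  → r_3 = 2.0207
beam 4: φ=270°, α=210°
  direction (-0.8660, -0.5000); cell (6,5); t to first gridline: x 0.6235, y 0.5000 (then +1.1547 / +2.0000)
    (6,4) via y @ 0.5000
    (5,4) via x @ 0.6235
    (4,4) via x @ 1.7782
    (4,3) via y @ 2.5000
    (3,3) via x @ 2.9329
    (2,3) via x @ 4.0876
    (2,2) via y @ 4.5000  # hit
  → r_4 = 4.5000

ranges = [4.9075, 2.8406, 2.0207, 4.5000]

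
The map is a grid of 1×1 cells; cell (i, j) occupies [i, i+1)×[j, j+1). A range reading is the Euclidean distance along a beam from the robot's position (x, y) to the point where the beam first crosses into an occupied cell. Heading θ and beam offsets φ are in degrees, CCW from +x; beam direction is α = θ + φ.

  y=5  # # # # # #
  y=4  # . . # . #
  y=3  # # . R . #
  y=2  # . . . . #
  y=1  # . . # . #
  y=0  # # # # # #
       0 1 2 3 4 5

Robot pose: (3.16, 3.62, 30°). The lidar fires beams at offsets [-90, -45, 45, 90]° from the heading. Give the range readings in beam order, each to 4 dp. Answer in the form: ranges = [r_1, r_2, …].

ranges = [3.0253, 1.9049, 0.3934, 1.5935]

beam 1: φ=-90°, α=300°
  cosα=0.5000 sinα=-0.8660 | (3,3) | tMaxX 1.6800 tMaxY 0.7159 | tΔX 2.0000 tΔY 1.1547
    t=0.7159 [y] (3,2)
    t=1.6800 [x] (4,2)
    t=1.8706 [y] (4,1)
    t=3.0253 [y] (4,0) — stop
  → r_1 = 3.0253
beam 2: φ=-45°, α=345°
  cosα=0.9659 sinα=-0.2588 | (3,3) | tMaxX 0.8696 tMaxY 2.3955 | tΔX 1.0353 tΔY 3.8637
    t=0.8696 [x] (4,3)
    t=1.9049 [x] (5,3) — stop
  → r_2 = 1.9049
beam 3: φ=45°, α=75°
  cosα=0.2588 sinα=0.9659 | (3,3) | tMaxX 3.2455 tMaxY 0.3934 | tΔX 3.8637 tΔY 1.0353
    t=0.3934 [y] (3,4) — stop
  → r_3 = 0.3934
beam 4: φ=90°, α=120°
  cosα=-0.5000 sinα=0.8660 | (3,3) | tMaxX 0.3200 tMaxY 0.4388 | tΔX 2.0000 tΔY 1.1547
    t=0.3200 [x] (2,3)
    t=0.4388 [y] (2,4)
    t=1.5935 [y] (2,5) — stop
  → r_4 = 1.5935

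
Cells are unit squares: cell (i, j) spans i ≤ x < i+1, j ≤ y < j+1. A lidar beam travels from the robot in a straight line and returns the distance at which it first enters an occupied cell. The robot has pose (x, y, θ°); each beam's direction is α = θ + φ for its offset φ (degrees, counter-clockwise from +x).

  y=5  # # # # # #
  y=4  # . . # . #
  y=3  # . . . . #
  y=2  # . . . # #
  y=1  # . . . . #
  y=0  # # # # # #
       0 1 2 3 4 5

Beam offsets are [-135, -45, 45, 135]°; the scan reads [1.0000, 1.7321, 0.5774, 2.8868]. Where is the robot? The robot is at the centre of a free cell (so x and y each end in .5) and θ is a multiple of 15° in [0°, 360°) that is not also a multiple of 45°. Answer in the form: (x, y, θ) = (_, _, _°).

(x, y, θ) = (3.5, 3.5, 75°)

The pose lattice has 14·16 = 224 candidates. Test each by forward raycasting.
  (4.5, 4.5, 300°): beam 1 = 0.5176 ≠ 1.0000 ✗
  (4.5, 4.5, 210°): beam 1 = 0.5176 ≠ 1.0000 ✗
  (4.5, 1.5, 75°): beam 1 = 0.5774 ≠ 1.0000 ✗
  …
  (3.5, 3.5, 75°): r_1=1.0000, r_2=1.7321, r_3=0.5774, r_4=2.8868 — all match ✓
Only this pose fits every beam.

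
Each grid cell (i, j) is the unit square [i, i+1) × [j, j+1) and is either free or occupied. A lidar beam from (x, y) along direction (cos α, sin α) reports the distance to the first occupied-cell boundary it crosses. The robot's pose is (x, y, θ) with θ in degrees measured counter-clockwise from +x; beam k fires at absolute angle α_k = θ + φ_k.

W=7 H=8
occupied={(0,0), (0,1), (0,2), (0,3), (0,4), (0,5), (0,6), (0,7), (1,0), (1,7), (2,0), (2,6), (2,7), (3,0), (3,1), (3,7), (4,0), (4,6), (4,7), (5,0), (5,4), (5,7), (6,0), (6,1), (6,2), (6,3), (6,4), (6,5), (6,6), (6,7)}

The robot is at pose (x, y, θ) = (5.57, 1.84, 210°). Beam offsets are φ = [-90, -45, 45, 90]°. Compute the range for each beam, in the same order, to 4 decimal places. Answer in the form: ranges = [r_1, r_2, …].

ranges = [5.1400, 4.7312, 0.8696, 0.8600]

beam 1: φ=-90°, α=120°
  d=(-0.5000,0.8660)  start (5,1)  tX=1.1400 tY=0.1848  stride 1/|dx|=2.0000 1/|dy|=1.1547
    cross y-line → (5,2), t=0.1848
    cross x-line → (4,2), t=1.1400
    cross y-line → (4,3), t=1.3395
    cross y-line → (4,4), t=2.4942
    cross x-line → (3,4), t=3.1400
    cross y-line → (3,5), t=3.6489
    cross y-line → (3,6), t=4.8036
    cross x-line → (2,6), t=5.1400 (wall)
  → r_1 = 5.1400
beam 2: φ=-45°, α=165°
  d=(-0.9659,0.2588)  start (5,1)  tX=0.5901 tY=0.6182  stride 1/|dx|=1.0353 1/|dy|=3.8637
    cross x-line → (4,1), t=0.5901
    cross y-line → (4,2), t=0.6182
    cross x-line → (3,2), t=1.6254
    cross x-line → (2,2), t=2.6607
    cross x-line → (1,2), t=3.6959
    cross y-line → (1,3), t=4.4819
    cross x-line → (0,3), t=4.7312 (wall)
  → r_2 = 4.7312
beam 3: φ=45°, α=255°
  d=(-0.2588,-0.9659)  start (5,1)  tX=2.2023 tY=0.8696  stride 1/|dx|=3.8637 1/|dy|=1.0353
    cross y-line → (5,0), t=0.8696 (wall)
  → r_3 = 0.8696
beam 4: φ=90°, α=300°
  d=(0.5000,-0.8660)  start (5,1)  tX=0.8600 tY=0.9699  stride 1/|dx|=2.0000 1/|dy|=1.1547
    cross x-line → (6,1), t=0.8600 (wall)
  → r_4 = 0.8600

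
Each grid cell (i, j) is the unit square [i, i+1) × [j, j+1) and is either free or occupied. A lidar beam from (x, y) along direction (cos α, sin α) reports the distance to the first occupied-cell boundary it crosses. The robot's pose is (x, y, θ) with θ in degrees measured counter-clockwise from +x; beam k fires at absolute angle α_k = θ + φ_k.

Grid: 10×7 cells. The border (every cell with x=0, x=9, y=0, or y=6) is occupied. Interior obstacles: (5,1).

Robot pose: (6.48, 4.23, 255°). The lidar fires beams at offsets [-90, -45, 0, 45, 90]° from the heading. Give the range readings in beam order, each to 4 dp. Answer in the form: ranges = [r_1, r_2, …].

ranges = [5.6733, 6.3278, 2.3087, 3.7297, 2.6089]

beam 1: φ=-90°, α=165°
  cosα=-0.9659 sinα=0.2588 | (6,4) | tMaxX 0.4969 tMaxY 2.9751 | tΔX 1.0353 tΔY 3.8637
    t=0.4969 [x] (5,4)
    t=1.5322 [x] (4,4)
    t=2.5675 [x] (3,4)
    t=2.9751 [y] (3,5)
    t=3.6028 [x] (2,5)
    t=4.6380 [x] (1,5)
    t=5.6733 [x] (0,5) — stop
  → r_1 = 5.6733
beam 2: φ=-45°, α=210°
  cosα=-0.8660 sinα=-0.5000 | (6,4) | tMaxX 0.5543 tMaxY 0.4600 | tΔX 1.1547 tΔY 2.0000
    t=0.4600 [y] (6,3)
    t=0.5543 [x] (5,3)
    t=1.7090 [x] (4,3)
    t=2.4600 [y] (4,2)
    t=2.8637 [x] (3,2)
    t=4.0184 [x] (2,2)
    t=4.4600 [y] (2,1)
    t=5.1731 [x] (1,1)
    t=6.3278 [x] (0,1) — stop
  → r_2 = 6.3278
beam 3: φ=0°, α=255°
  cosα=-0.2588 sinα=-0.9659 | (6,4) | tMaxX 1.8546 tMaxY 0.2381 | tΔX 3.8637 tΔY 1.0353
    t=0.2381 [y] (6,3)
    t=1.2734 [y] (6,2)
    t=1.8546 [x] (5,2)
    t=2.3087 [y] (5,1) — stop
  → r_3 = 2.3087
beam 4: φ=45°, α=300°
  cosα=0.5000 sinα=-0.8660 | (6,4) | tMaxX 1.0400 tMaxY 0.2656 | tΔX 2.0000 tΔY 1.1547
    t=0.2656 [y] (6,3)
    t=1.0400 [x] (7,3)
    t=1.4203 [y] (7,2)
    t=2.5750 [y] (7,1)
    t=3.0400 [x] (8,1)
    t=3.7297 [y] (8,0) — stop
  → r_4 = 3.7297
beam 5: φ=90°, α=345°
  cosα=0.9659 sinα=-0.2588 | (6,4) | tMaxX 0.5383 tMaxY 0.8887 | tΔX 1.0353 tΔY 3.8637
    t=0.5383 [x] (7,4)
    t=0.8887 [y] (7,3)
    t=1.5736 [x] (8,3)
    t=2.6089 [x] (9,3) — stop
  → r_5 = 2.6089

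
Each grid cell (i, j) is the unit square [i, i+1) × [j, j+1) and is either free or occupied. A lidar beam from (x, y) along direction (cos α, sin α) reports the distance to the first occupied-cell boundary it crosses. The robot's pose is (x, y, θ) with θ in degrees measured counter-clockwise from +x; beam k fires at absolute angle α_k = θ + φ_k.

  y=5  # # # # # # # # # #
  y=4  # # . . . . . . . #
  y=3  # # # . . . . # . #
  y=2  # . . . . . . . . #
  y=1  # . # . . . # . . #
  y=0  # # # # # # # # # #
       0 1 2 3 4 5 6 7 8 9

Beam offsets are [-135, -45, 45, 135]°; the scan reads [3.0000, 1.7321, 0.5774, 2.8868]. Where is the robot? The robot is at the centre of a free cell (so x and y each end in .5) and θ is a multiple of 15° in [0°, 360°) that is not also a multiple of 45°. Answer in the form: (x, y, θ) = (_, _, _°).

(x, y, θ) = (3.5, 3.5, 165°)

Enumerate (i+0.5, j+0.5, θ) over the 26 free cells and 16 admissible headings. For each, cast all 4 beams and compare to the given ranges.
  (1.5, 1.5, 300°): beam 1 = 0.5176 ≠ 3.0000 ✗
  (7.5, 4.5, 285°): beam 1 = 1.0000 ≠ 3.0000 ✗
  (4.5, 1.5, 105°): beam 1 = 1.0000 ≠ 3.0000 ✗
  (5.5, 3.5, 120°): beam 1 = 1.5529 ≠ 3.0000 ✗
  …
  (3.5, 3.5, 165°): r_1=3.0000, r_2=1.7321, r_3=0.5774, r_4=2.8868 — all match ✓
Unique over the lattice → pose = (3.5, 3.5, 165°).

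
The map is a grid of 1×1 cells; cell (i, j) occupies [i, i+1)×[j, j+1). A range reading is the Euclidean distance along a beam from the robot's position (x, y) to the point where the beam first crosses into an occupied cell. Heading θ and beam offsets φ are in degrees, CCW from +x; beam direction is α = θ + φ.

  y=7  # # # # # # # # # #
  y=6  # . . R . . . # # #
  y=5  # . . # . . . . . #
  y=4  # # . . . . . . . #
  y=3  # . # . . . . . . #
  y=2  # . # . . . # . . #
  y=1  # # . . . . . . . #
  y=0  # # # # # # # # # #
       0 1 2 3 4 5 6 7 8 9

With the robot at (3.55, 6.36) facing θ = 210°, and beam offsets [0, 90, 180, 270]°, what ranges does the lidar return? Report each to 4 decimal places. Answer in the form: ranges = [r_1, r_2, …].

ranges = [2.7200, 0.4157, 1.2800, 0.7390]

beam 1: φ=0°, α=210°
  direction (-0.8660, -0.5000); cell (3,6); t to first gridline: x 0.6351, y 0.7200 (then +1.1547 / +2.0000)
    (2,6) via x @ 0.6351
    (2,5) via y @ 0.7200
    (1,5) via x @ 1.7898
    (1,4) via y @ 2.7200  # hit
  → r_1 = 2.7200
beam 2: φ=90°, α=300°
  direction (0.5000, -0.8660); cell (3,6); t to first gridline: x 0.9000, y 0.4157 (then +2.0000 / +1.1547)
    (3,5) via y @ 0.4157  # hit
  → r_2 = 0.4157
beam 3: φ=180°, α=30°
  direction (0.8660, 0.5000); cell (3,6); t to first gridline: x 0.5196, y 1.2800 (then +1.1547 / +2.0000)
    (4,6) via x @ 0.5196
    (4,7) via y @ 1.2800  # hit
  → r_3 = 1.2800
beam 4: φ=270°, α=120°
  direction (-0.5000, 0.8660); cell (3,6); t to first gridline: x 1.1000, y 0.7390 (then +2.0000 / +1.1547)
    (3,7) via y @ 0.7390  # hit
  → r_4 = 0.7390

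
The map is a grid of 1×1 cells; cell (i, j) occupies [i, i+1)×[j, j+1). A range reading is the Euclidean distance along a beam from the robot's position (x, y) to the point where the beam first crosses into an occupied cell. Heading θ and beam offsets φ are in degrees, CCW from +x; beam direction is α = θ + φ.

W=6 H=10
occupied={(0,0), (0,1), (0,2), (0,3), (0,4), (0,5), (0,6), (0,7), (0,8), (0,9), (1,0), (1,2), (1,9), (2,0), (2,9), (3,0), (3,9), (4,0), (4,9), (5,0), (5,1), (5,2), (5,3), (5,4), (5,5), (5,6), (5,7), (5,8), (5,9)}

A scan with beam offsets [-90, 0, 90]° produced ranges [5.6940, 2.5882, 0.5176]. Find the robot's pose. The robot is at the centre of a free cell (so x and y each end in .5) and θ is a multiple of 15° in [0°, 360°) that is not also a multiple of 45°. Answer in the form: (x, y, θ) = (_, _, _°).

(x, y, θ) = (2.5, 8.5, 345°)

Candidates: 31 free-cell centres × 16 headings = 496 poses. Raycast each; keep the one whose scan matches to 4 dp.
  (4.5, 6.5, 120°): beam 1 = 0.5774 ≠ 5.6940 ✗
  (4.5, 1.5, 300°): beam 1 = 1.0000 ≠ 5.6940 ✗
  (2.5, 4.5, 75°): beam 1 = 2.5882 ≠ 5.6940 ✗
  …
  (2.5, 8.5, 345°): r_1=5.6940, r_2=2.5882, r_3=0.5176 — all match ✓
No second candidate reproduces the full scan.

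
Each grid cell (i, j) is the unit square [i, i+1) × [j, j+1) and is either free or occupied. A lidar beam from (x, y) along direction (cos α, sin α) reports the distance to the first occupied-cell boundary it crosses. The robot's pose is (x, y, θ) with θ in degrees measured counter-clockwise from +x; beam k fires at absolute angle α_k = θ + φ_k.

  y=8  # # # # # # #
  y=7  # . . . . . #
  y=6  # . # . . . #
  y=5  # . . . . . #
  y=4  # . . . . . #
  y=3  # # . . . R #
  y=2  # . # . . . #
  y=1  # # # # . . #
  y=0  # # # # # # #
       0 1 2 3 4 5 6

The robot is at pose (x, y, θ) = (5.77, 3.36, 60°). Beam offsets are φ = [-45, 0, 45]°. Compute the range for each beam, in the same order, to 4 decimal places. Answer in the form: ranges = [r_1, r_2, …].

ranges = [0.2381, 0.4600, 4.8037]

beam 1: φ=-45°, α=15°
  cosα=0.9659 sinα=0.2588 | (5,3) | tMaxX 0.2381 tMaxY 2.4728 | tΔX 1.0353 tΔY 3.8637
    t=0.2381 [x] (6,3) — stop
  → r_1 = 0.2381
beam 2: φ=0°, α=60°
  cosα=0.5000 sinα=0.8660 | (5,3) | tMaxX 0.4600 tMaxY 0.7390 | tΔX 2.0000 tΔY 1.1547
    t=0.4600 [x] (6,3) — stop
  → r_2 = 0.4600
beam 3: φ=45°, α=105°
  cosα=-0.2588 sinα=0.9659 | (5,3) | tMaxX 2.9751 tMaxY 0.6626 | tΔX 3.8637 tΔY 1.0353
    t=0.6626 [y] (5,4)
    t=1.6979 [y] (5,5)
    t=2.7331 [y] (5,6)
    t=2.9751 [x] (4,6)
    t=3.7684 [y] (4,7)
    t=4.8037 [y] (4,8) — stop
  → r_3 = 4.8037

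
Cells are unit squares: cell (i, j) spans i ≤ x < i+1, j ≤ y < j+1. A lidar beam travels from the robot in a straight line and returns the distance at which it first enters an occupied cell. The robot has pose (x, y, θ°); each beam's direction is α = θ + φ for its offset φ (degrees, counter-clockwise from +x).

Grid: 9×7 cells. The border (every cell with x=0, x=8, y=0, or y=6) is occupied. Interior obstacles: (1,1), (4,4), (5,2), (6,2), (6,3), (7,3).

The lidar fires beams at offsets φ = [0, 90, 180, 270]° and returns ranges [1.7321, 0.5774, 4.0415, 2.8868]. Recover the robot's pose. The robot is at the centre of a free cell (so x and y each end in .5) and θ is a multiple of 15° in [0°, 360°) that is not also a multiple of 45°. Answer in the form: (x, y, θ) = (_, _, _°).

Enumerate (i+0.5, j+0.5, θ) over the 29 free cells and 16 admissible headings. For each, cast all 4 beams and compare to the given ranges.
  (3.5, 5.5, 60°): beam 1 = 0.5774 ≠ 1.7321 ✗
  (5.5, 5.5, 105°): beam 1 = 0.5176 ≠ 1.7321 ✗
  (3.5, 2.5, 255°): beam 1 = 1.5529 ≠ 1.7321 ✗
  (7.5, 1.5, 210°): beam 1 = 1.0000 ≠ 1.7321 ✗
  …
  (4.5, 2.5, 300°): r_1=1.7321, r_2=0.5774, r_3=4.0415, r_4=2.8868 — all match ✓
No second candidate reproduces the full scan.

(x, y, θ) = (4.5, 2.5, 300°)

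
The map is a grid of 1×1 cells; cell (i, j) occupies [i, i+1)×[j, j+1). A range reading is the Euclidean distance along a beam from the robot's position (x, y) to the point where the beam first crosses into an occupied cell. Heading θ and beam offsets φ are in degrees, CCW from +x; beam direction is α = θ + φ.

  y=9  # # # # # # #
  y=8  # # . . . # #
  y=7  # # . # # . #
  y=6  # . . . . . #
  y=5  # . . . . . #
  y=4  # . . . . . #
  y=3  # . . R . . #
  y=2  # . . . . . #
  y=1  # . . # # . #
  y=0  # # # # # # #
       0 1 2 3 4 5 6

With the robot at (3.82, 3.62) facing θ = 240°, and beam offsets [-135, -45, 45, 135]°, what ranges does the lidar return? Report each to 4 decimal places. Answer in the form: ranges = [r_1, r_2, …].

beam 1: φ=-135°, α=105°
  dir = (cos 105°, sin 105°) = (-0.2588, 0.9659); from cell (3,3)
  next x-line at t=3.1682, next y-line at t=0.3934; Δt_x=3.8637, Δt_y=1.0353
    y: enter (3,4) at t=0.3934
    y: enter (3,5) at t=1.4287
    y: enter (3,6) at t=2.4640
    x: enter (2,6) at t=3.1682
    y: enter (2,7) at t=3.4992
    y: enter (2,8) at t=4.5345
    y: enter (2,9) at t=5.5698 ← occupied
  → r_1 = 5.5698
beam 2: φ=-45°, α=195°
  dir = (cos 195°, sin 195°) = (-0.9659, -0.2588); from cell (3,3)
  next x-line at t=0.8489, next y-line at t=2.3955; Δt_x=1.0353, Δt_y=3.8637
    x: enter (2,3) at t=0.8489
    x: enter (1,3) at t=1.8842
    y: enter (1,2) at t=2.3955
    x: enter (0,2) at t=2.9195 ← occupied
  → r_2 = 2.9195
beam 3: φ=45°, α=285°
  dir = (cos 285°, sin 285°) = (0.2588, -0.9659); from cell (3,3)
  next x-line at t=0.6955, next y-line at t=0.6419; Δt_x=3.8637, Δt_y=1.0353
    y: enter (3,2) at t=0.6419
    x: enter (4,2) at t=0.6955
    y: enter (4,1) at t=1.6771 ← occupied
  → r_3 = 1.6771
beam 4: φ=135°, α=15°
  dir = (cos 15°, sin 15°) = (0.9659, 0.2588); from cell (3,3)
  next x-line at t=0.1863, next y-line at t=1.4682; Δt_x=1.0353, Δt_y=3.8637
    x: enter (4,3) at t=0.1863
    x: enter (5,3) at t=1.2216
    y: enter (5,4) at t=1.4682
    x: enter (6,4) at t=2.2569 ← occupied
  → r_4 = 2.2569

ranges = [5.5698, 2.9195, 1.6771, 2.2569]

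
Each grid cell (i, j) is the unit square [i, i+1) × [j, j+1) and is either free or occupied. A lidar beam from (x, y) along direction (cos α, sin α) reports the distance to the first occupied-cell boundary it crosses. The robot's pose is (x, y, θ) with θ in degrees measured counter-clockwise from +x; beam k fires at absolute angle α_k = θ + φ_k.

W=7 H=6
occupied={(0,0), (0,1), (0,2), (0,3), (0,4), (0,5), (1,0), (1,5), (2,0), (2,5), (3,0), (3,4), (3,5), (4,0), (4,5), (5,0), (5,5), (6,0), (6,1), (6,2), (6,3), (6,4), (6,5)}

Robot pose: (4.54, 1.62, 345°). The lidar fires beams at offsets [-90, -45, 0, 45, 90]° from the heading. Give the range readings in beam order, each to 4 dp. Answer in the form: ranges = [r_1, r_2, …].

beam 1: φ=-90°, α=255°
  cosα=-0.2588 sinα=-0.9659 | (4,1) | tMaxX 2.0864 tMaxY 0.6419 | tΔX 3.8637 tΔY 1.0353
    t=0.6419 [y] (4,0) — stop
  → r_1 = 0.6419
beam 2: φ=-45°, α=300°
  cosα=0.5000 sinα=-0.8660 | (4,1) | tMaxX 0.9200 tMaxY 0.7159 | tΔX 2.0000 tΔY 1.1547
    t=0.7159 [y] (4,0) — stop
  → r_2 = 0.7159
beam 3: φ=0°, α=345°
  cosα=0.9659 sinα=-0.2588 | (4,1) | tMaxX 0.4762 tMaxY 2.3955 | tΔX 1.0353 tΔY 3.8637
    t=0.4762 [x] (5,1)
    t=1.5115 [x] (6,1) — stop
  → r_3 = 1.5115
beam 4: φ=45°, α=30°
  cosα=0.8660 sinα=0.5000 | (4,1) | tMaxX 0.5312 tMaxY 0.7600 | tΔX 1.1547 tΔY 2.0000
    t=0.5312 [x] (5,1)
    t=0.7600 [y] (5,2)
    t=1.6859 [x] (6,2) — stop
  → r_4 = 1.6859
beam 5: φ=90°, α=75°
  cosα=0.2588 sinα=0.9659 | (4,1) | tMaxX 1.7773 tMaxY 0.3934 | tΔX 3.8637 tΔY 1.0353
    t=0.3934 [y] (4,2)
    t=1.4287 [y] (4,3)
    t=1.7773 [x] (5,3)
    t=2.4640 [y] (5,4)
    t=3.4992 [y] (5,5) — stop
  → r_5 = 3.4992

ranges = [0.6419, 0.7159, 1.5115, 1.6859, 3.4992]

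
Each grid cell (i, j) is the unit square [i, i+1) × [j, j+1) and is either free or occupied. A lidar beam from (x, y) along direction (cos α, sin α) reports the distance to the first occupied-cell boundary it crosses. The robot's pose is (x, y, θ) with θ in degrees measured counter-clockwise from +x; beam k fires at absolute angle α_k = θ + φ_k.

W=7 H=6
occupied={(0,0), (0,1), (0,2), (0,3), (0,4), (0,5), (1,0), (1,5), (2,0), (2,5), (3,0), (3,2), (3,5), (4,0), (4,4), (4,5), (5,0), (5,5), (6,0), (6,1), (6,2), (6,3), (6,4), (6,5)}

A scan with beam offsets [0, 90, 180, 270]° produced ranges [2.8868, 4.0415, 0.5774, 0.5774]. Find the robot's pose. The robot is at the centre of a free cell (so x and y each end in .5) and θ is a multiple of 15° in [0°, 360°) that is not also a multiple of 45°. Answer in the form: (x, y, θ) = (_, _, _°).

Enumerate (i+0.5, j+0.5, θ) over the 18 free cells and 16 admissible headings. For each, cast all 4 beams and compare to the given ranges.
  (3.5, 4.5, 30°): beam 1 = 0.5774 ≠ 2.8868 ✗
  (2.5, 3.5, 195°): beam 1 = 1.5529 ≠ 2.8868 ✗
  (4.5, 3.5, 75°): beam 1 = 0.5176 ≠ 2.8868 ✗
  (1.5, 3.5, 30°): beam 2 = 1.0000 ≠ 4.0415 ✗
  …
  (3.5, 4.5, 210°): r_1=2.8868, r_2=4.0415, r_3=0.5774, r_4=0.5774 — all match ✓
No second candidate reproduces the full scan.

(x, y, θ) = (3.5, 4.5, 210°)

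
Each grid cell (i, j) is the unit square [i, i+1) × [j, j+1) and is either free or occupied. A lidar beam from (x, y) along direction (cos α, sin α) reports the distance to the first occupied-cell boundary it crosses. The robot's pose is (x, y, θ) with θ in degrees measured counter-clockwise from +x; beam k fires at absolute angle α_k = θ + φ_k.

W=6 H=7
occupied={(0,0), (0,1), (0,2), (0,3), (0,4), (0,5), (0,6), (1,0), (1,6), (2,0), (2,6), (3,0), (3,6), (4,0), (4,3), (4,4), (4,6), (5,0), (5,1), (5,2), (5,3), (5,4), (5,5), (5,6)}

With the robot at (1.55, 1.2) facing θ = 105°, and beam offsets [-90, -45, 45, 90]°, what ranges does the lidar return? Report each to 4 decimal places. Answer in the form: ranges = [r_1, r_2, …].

beam 1: φ=-90°, α=15°
  d=(0.9659,0.2588)  start (1,1)  tX=0.4659 tY=3.0910  stride 1/|dx|=1.0353 1/|dy|=3.8637
    cross x-line → (2,1), t=0.4659
    cross x-line → (3,1), t=1.5012
    cross x-line → (4,1), t=2.5364
    cross y-line → (4,2), t=3.0910
    cross x-line → (5,2), t=3.5717 (wall)
  → r_1 = 3.5717
beam 2: φ=-45°, α=60°
  d=(0.5000,0.8660)  start (1,1)  tX=0.9000 tY=0.9238  stride 1/|dx|=2.0000 1/|dy|=1.1547
    cross x-line → (2,1), t=0.9000
    cross y-line → (2,2), t=0.9238
    cross y-line → (2,3), t=2.0785
    cross x-line → (3,3), t=2.9000
    cross y-line → (3,4), t=3.2332
    cross y-line → (3,5), t=4.3879
    cross x-line → (4,5), t=4.9000
    cross y-line → (4,6), t=5.5426 (wall)
  → r_2 = 5.5426
beam 3: φ=45°, α=150°
  d=(-0.8660,0.5000)  start (1,1)  tX=0.6351 tY=1.6000  stride 1/|dx|=1.1547 1/|dy|=2.0000
    cross x-line → (0,1), t=0.6351 (wall)
  → r_3 = 0.6351
beam 4: φ=90°, α=195°
  d=(-0.9659,-0.2588)  start (1,1)  tX=0.5694 tY=0.7727  stride 1/|dx|=1.0353 1/|dy|=3.8637
    cross x-line → (0,1), t=0.5694 (wall)
  → r_4 = 0.5694

ranges = [3.5717, 5.5426, 0.6351, 0.5694]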